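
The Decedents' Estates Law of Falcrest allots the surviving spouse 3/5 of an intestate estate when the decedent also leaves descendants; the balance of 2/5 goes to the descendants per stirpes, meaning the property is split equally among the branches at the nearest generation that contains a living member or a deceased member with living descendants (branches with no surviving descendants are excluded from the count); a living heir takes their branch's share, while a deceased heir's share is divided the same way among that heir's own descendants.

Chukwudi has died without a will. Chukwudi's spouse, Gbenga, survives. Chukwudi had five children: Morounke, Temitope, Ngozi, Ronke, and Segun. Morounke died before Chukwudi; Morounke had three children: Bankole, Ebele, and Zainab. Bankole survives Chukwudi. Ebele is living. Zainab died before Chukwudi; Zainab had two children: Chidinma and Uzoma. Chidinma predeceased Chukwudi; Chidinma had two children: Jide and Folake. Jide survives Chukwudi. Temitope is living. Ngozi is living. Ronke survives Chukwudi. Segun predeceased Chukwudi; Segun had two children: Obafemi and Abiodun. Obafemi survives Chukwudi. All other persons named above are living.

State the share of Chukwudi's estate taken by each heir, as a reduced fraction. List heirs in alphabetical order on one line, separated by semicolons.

Gbenga, as surviving spouse, takes 3/5.
The remaining 2/5 passes to Chukwudi's descendants per stirpes.
The 2/5 is divided into 5 equal shares of 2/25 among Morounke, Temitope, Ngozi, Ronke, Segun.
Morounke predeceased; the 2/25 allotted to Morounke's branch passes to Morounke's issue by representation.
The 2/25 is divided into 3 equal shares of 2/75 among Bankole, Ebele, Zainab.
Bankole is living and takes 2/75.
Ebele is living and takes 2/75.
Zainab predeceased; the 2/75 allotted to Zainab's branch passes to Zainab's issue by representation.
The 2/75 is divided into 2 equal shares of 1/75 among Chidinma, Uzoma.
Chidinma predeceased; the 1/75 allotted to Chidinma's branch passes to Chidinma's issue by representation.
The 1/75 is divided into 2 equal shares of 1/150 among Jide, Folake.
Jide is living and takes 1/150.
Folake is living and takes 1/150.
Uzoma is living and takes 1/75.
Temitope is living and takes 2/25.
Ngozi is living and takes 2/25.
Ronke is living and takes 2/25.
Segun predeceased; the 2/25 allotted to Segun's branch passes to Segun's issue by representation.
The 2/25 is divided into 2 equal shares of 1/25 among Obafemi, Abiodun.
Obafemi is living and takes 1/25.
Abiodun is living and takes 1/25.

Abiodun 1/25; Bankole 2/75; Ebele 2/75; Folake 1/150; Gbenga 3/5; Jide 1/150; Ngozi 2/25; Obafemi 1/25; Ronke 2/25; Temitope 2/25; Uzoma 1/75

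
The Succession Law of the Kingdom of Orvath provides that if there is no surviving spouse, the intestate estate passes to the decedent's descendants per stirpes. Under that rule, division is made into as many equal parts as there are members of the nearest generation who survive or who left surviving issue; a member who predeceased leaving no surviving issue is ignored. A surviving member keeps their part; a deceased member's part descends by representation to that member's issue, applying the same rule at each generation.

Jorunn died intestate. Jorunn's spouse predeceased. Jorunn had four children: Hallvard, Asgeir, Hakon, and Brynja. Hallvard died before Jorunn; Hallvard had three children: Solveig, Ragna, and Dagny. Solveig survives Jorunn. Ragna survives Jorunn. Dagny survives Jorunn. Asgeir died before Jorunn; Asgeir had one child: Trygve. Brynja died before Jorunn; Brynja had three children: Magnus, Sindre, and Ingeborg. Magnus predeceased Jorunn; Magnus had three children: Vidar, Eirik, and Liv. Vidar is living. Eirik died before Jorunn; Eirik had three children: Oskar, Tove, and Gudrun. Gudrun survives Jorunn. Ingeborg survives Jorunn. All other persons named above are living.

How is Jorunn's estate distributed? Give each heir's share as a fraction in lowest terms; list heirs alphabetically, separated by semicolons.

There is no surviving spouse, so the entire estate passes to Jorunn's descendants per stirpes.
The estate is divided into 4 equal shares of 1/4 among Hallvard, Asgeir, Hakon, Brynja.
Hallvard predeceased; the 1/4 allotted to Hallvard's branch passes to Hallvard's issue by representation.
The 1/4 is divided into 3 equal shares of 1/12 among Solveig, Ragna, Dagny.
Solveig is living and takes 1/12.
Ragna is living and takes 1/12.
Dagny is living and takes 1/12.
Asgeir predeceased; the 1/4 allotted to Asgeir's branch passes to Asgeir's issue by representation.
Trygve is the sole taker at this level and receives the full 1/4.
Hakon is living and takes 1/4.
Brynja predeceased; the 1/4 allotted to Brynja's branch passes to Brynja's issue by representation.
The 1/4 is divided into 3 equal shares of 1/12 among Magnus, Sindre, Ingeborg.
Magnus predeceased; the 1/12 allotted to Magnus's branch passes to Magnus's issue by representation.
The 1/12 is divided into 3 equal shares of 1/36 among Vidar, Eirik, Liv.
Vidar is living and takes 1/36.
Eirik predeceased; the 1/36 allotted to Eirik's branch passes to Eirik's issue by representation.
The 1/36 is divided into 3 equal shares of 1/108 among Oskar, Tove, Gudrun.
Oskar is living and takes 1/108.
Tove is living and takes 1/108.
Gudrun is living and takes 1/108.
Liv is living and takes 1/36.
Sindre is living and takes 1/12.
Ingeborg is living and takes 1/12.

Dagny 1/12; Gudrun 1/108; Hakon 1/4; Ingeborg 1/12; Liv 1/36; Oskar 1/108; Ragna 1/12; Sindre 1/12; Solveig 1/12; Tove 1/108; Trygve 1/4; Vidar 1/36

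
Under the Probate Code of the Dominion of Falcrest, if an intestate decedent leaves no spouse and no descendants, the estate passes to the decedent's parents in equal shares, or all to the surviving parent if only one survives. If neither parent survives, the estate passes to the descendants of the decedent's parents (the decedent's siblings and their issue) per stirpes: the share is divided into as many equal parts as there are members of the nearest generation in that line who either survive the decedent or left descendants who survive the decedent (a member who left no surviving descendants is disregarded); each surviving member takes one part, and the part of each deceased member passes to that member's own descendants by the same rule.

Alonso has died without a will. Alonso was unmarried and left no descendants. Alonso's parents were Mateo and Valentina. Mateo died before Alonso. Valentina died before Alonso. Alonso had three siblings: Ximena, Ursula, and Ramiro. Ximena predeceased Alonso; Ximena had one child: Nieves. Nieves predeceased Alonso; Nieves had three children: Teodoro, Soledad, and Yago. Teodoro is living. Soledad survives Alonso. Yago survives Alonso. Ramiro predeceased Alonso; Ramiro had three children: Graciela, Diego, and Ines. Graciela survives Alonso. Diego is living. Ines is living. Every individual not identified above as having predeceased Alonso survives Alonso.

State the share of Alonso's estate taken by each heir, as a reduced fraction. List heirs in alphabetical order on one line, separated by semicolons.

Diego 1/9; Graciela 1/9; Ines 1/9; Soledad 1/9; Teodoro 1/9; Ursula 1/3; Yago 1/9

Neither parent survives and there are no descendants, so the estate passes to Alonso's siblings and their issue per stirpes.
The estate is divided into 3 equal shares of 1/3 among Ximena, Ursula, Ramiro.
Ximena predeceased; the 1/3 allotted to Ximena's branch passes to Ximena's issue by representation.
Nieves's line is the sole branch at this level, so the full 1/3 passes to Nieves's issue by representation.
The 1/3 is divided into 3 equal shares of 1/9 among Teodoro, Soledad, Yago.
Teodoro is living and takes 1/9.
Soledad is living and takes 1/9.
Yago is living and takes 1/9.
Ursula is living and takes 1/3.
Ramiro predeceased; the 1/3 allotted to Ramiro's branch passes to Ramiro's issue by representation.
The 1/3 is divided into 3 equal shares of 1/9 among Graciela, Diego, Ines.
Graciela is living and takes 1/9.
Diego is living and takes 1/9.
Ines is living and takes 1/9.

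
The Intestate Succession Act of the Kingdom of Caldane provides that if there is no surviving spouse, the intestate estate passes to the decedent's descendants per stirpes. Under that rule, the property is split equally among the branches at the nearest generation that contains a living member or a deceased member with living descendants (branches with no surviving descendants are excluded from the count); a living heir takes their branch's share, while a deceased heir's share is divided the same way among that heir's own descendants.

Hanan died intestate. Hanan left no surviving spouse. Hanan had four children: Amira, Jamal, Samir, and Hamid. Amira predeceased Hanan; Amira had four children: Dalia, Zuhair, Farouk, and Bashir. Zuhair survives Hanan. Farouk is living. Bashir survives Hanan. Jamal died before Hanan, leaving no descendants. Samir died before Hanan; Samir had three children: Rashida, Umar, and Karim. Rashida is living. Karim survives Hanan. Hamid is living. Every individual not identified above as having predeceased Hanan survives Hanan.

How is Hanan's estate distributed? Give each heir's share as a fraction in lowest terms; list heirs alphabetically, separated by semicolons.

There is no surviving spouse, so the entire estate passes to Hanan's descendants per stirpes.
Jamal left no surviving issue, so that branch lapses and is disregarded.
The estate is divided into 3 equal shares of 1/3 among Amira, Samir, Hamid.
Amira predeceased; the 1/3 allotted to Amira's branch passes to Amira's issue by representation.
The 1/3 is divided into 4 equal shares of 1/12 among Dalia, Zuhair, Farouk, Bashir.
Dalia is living and takes 1/12.
Zuhair is living and takes 1/12.
Farouk is living and takes 1/12.
Bashir is living and takes 1/12.
Samir predeceased; the 1/3 allotted to Samir's branch passes to Samir's issue by representation.
The 1/3 is divided into 3 equal shares of 1/9 among Rashida, Umar, Karim.
Rashida is living and takes 1/9.
Umar is living and takes 1/9.
Karim is living and takes 1/9.
Hamid is living and takes 1/3.

Bashir 1/12; Dalia 1/12; Farouk 1/12; Hamid 1/3; Karim 1/9; Rashida 1/9; Umar 1/9; Zuhair 1/12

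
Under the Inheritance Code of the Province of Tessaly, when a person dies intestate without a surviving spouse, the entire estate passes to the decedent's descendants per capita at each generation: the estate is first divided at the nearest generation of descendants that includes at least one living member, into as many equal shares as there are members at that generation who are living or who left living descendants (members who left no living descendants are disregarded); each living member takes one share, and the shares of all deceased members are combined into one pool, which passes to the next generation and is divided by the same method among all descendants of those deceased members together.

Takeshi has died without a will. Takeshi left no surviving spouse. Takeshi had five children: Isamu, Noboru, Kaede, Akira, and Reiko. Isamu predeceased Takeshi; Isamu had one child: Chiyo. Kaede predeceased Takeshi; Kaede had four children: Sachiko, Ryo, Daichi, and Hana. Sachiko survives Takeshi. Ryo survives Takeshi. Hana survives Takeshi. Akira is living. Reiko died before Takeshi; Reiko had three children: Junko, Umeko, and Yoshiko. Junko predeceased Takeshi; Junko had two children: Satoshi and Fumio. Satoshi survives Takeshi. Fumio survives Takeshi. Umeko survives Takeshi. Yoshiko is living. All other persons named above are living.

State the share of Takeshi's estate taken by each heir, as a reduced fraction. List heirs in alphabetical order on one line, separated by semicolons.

There is no surviving spouse, so the entire estate passes to Takeshi's descendants per capita at each generation.
At generation 1 (Isamu, Noboru, Kaede, Akira, Reiko) there are 5 shares of (1)/5 = 1/5 each.
Living: Noboru and Akira — each takes 1/5.
Deceased: Isamu, Kaede, and Reiko. Their combined 3/5 is pooled and carried to generation 2.
At generation 2 (Chiyo, Sachiko, Ryo, Daichi, Hana, Junko, Umeko, Yoshiko) there are 8 shares of (3/5)/8 = 3/40 each.
Living: Chiyo, Sachiko, Ryo, Daichi, Hana, Umeko, and Yoshiko — each takes 3/40.
Deceased: Junko. That 3/40 share is carried to generation 3.
At generation 3 (Satoshi, Fumio) there are 2 shares of (3/40)/2 = 3/80 each.
Living: Satoshi and Fumio — each takes 3/80.

Akira 1/5; Chiyo 3/40; Daichi 3/40; Fumio 3/80; Hana 3/40; Noboru 1/5; Ryo 3/40; Sachiko 3/40; Satoshi 3/80; Umeko 3/40; Yoshiko 3/40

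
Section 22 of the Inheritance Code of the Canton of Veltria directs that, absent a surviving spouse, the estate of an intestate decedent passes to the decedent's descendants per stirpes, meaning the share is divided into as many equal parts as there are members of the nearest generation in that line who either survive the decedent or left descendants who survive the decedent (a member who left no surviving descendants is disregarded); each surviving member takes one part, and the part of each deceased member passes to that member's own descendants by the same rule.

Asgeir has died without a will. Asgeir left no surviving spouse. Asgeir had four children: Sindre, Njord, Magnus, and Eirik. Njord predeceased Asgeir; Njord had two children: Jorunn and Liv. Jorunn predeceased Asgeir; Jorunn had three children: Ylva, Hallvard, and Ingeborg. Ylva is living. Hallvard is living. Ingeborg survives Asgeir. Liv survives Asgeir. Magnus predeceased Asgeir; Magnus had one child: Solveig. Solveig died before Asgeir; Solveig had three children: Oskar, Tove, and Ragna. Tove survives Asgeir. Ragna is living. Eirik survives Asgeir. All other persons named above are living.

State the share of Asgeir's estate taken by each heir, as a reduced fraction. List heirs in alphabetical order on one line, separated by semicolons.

There is no surviving spouse, so the entire estate passes to Asgeir's descendants per stirpes.
The estate is divided into 4 equal shares of 1/4 among Sindre, Njord, Magnus, Eirik.
Sindre is living and takes 1/4.
Njord predeceased; the 1/4 allotted to Njord's branch passes to Njord's issue by representation.
The 1/4 is divided into 2 equal shares of 1/8 among Jorunn, Liv.
Jorunn predeceased; the 1/8 allotted to Jorunn's branch passes to Jorunn's issue by representation.
The 1/8 is divided into 3 equal shares of 1/24 among Ylva, Hallvard, Ingeborg.
Ylva is living and takes 1/24.
Hallvard is living and takes 1/24.
Ingeborg is living and takes 1/24.
Liv is living and takes 1/8.
Magnus predeceased; the 1/4 allotted to Magnus's branch passes to Magnus's issue by representation.
Solveig's line is the sole branch at this level, so the full 1/4 passes to Solveig's issue by representation.
The 1/4 is divided into 3 equal shares of 1/12 among Oskar, Tove, Ragna.
Oskar is living and takes 1/12.
Tove is living and takes 1/12.
Ragna is living and takes 1/12.
Eirik is living and takes 1/4.

Eirik 1/4; Hallvard 1/24; Ingeborg 1/24; Liv 1/8; Oskar 1/12; Ragna 1/12; Sindre 1/4; Tove 1/12; Ylva 1/24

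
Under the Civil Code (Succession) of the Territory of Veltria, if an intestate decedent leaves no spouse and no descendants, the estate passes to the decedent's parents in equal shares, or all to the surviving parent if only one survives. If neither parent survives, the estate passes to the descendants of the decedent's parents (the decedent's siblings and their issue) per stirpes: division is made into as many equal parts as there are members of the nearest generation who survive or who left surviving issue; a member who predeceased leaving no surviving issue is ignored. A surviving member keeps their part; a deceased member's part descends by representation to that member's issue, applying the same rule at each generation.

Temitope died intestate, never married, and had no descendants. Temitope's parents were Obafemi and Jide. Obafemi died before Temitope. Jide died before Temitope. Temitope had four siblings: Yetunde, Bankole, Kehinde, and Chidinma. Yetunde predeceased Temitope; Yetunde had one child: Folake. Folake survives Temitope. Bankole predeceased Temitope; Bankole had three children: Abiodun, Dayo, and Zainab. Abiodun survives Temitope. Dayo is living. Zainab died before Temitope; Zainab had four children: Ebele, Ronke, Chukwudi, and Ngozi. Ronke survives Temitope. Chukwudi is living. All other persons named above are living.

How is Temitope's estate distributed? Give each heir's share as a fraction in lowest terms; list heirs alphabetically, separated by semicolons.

Neither parent survives and there are no descendants, so the estate passes to Temitope's siblings and their issue per stirpes.
The estate is divided into 4 equal shares of 1/4 among Yetunde, Bankole, Kehinde, Chidinma.
Yetunde predeceased; the 1/4 allotted to Yetunde's branch passes to Yetunde's issue by representation.
Folake is the sole taker at this level and receives the full 1/4.
Bankole predeceased; the 1/4 allotted to Bankole's branch passes to Bankole's issue by representation.
The 1/4 is divided into 3 equal shares of 1/12 among Abiodun, Dayo, Zainab.
Abiodun is living and takes 1/12.
Dayo is living and takes 1/12.
Zainab predeceased; the 1/12 allotted to Zainab's branch passes to Zainab's issue by representation.
The 1/12 is divided into 4 equal shares of 1/48 among Ebele, Ronke, Chukwudi, Ngozi.
Ebele is living and takes 1/48.
Ronke is living and takes 1/48.
Chukwudi is living and takes 1/48.
Ngozi is living and takes 1/48.
Kehinde is living and takes 1/4.
Chidinma is living and takes 1/4.

Abiodun 1/12; Chidinma 1/4; Chukwudi 1/48; Dayo 1/12; Ebele 1/48; Folake 1/4; Kehinde 1/4; Ngozi 1/48; Ronke 1/48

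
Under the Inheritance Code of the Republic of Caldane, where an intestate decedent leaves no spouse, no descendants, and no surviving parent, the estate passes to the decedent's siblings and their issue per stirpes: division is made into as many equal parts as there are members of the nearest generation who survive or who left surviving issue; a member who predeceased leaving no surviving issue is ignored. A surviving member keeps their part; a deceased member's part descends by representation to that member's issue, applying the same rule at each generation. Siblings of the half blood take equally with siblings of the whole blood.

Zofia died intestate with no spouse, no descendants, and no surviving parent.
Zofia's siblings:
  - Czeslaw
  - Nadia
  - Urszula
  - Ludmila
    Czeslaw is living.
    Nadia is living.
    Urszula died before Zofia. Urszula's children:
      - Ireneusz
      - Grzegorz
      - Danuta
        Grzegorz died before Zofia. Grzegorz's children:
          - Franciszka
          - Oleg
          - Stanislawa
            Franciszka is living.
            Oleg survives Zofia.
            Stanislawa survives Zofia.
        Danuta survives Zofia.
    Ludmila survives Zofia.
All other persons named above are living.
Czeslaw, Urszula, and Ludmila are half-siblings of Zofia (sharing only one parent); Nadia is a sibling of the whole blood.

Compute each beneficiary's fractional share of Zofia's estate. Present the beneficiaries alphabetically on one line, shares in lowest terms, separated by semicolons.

Czeslaw 1/4; Danuta 1/12; Franciszka 1/36; Ireneusz 1/12; Ludmila 1/4; Nadia 1/4; Oleg 1/36; Stanislawa 1/36

No spouse, descendants, or parent survives, so the estate passes to Zofia's siblings per stirpes.
Half-blood and whole-blood siblings take equally under the stated rule.
The estate is divided into 4 equal shares of 1/4 among Czeslaw, Nadia, Urszula, Ludmila.
Czeslaw is living and takes 1/4.
Nadia is living and takes 1/4.
Urszula predeceased; the 1/4 allotted to Urszula's branch passes to Urszula's issue by representation.
The 1/4 is divided into 3 equal shares of 1/12 among Ireneusz, Grzegorz, Danuta.
Ireneusz is living and takes 1/12.
Grzegorz predeceased; the 1/12 allotted to Grzegorz's branch passes to Grzegorz's issue by representation.
The 1/12 is divided into 3 equal shares of 1/36 among Franciszka, Oleg, Stanislawa.
Franciszka is living and takes 1/36.
Oleg is living and takes 1/36.
Stanislawa is living and takes 1/36.
Danuta is living and takes 1/12.
Ludmila is living and takes 1/4.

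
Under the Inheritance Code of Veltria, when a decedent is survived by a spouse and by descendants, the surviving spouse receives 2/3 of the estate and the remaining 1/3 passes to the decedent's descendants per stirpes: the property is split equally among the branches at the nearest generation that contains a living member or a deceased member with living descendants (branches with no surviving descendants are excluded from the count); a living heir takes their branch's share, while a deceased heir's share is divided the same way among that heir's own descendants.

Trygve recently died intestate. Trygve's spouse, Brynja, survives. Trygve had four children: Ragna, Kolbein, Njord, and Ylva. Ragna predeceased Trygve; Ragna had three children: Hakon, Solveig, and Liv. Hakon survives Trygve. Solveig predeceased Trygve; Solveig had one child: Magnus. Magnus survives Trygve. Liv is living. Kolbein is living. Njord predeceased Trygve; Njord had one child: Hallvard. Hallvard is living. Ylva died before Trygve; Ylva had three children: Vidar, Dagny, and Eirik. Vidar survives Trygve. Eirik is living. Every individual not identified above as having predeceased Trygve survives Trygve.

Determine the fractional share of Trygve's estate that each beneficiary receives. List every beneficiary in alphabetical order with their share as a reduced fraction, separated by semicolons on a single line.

Brynja, as surviving spouse, takes 2/3.
The remaining 1/3 passes to Trygve's descendants per stirpes.
The 1/3 is divided into 4 equal shares of 1/12 among Ragna, Kolbein, Njord, Ylva.
Ragna predeceased; the 1/12 allotted to Ragna's branch passes to Ragna's issue by representation.
The 1/12 is divided into 3 equal shares of 1/36 among Hakon, Solveig, Liv.
Hakon is living and takes 1/36.
Solveig predeceased; the 1/36 allotted to Solveig's branch passes to Solveig's issue by representation.
Magnus is the sole taker at this level and receives the full 1/36.
Liv is living and takes 1/36.
Kolbein is living and takes 1/12.
Njord predeceased; the 1/12 allotted to Njord's branch passes to Njord's issue by representation.
Hallvard is the sole taker at this level and receives the full 1/12.
Ylva predeceased; the 1/12 allotted to Ylva's branch passes to Ylva's issue by representation.
The 1/12 is divided into 3 equal shares of 1/36 among Vidar, Dagny, Eirik.
Vidar is living and takes 1/36.
Dagny is living and takes 1/36.
Eirik is living and takes 1/36.

Brynja 2/3; Dagny 1/36; Eirik 1/36; Hakon 1/36; Hallvard 1/12; Kolbein 1/12; Liv 1/36; Magnus 1/36; Vidar 1/36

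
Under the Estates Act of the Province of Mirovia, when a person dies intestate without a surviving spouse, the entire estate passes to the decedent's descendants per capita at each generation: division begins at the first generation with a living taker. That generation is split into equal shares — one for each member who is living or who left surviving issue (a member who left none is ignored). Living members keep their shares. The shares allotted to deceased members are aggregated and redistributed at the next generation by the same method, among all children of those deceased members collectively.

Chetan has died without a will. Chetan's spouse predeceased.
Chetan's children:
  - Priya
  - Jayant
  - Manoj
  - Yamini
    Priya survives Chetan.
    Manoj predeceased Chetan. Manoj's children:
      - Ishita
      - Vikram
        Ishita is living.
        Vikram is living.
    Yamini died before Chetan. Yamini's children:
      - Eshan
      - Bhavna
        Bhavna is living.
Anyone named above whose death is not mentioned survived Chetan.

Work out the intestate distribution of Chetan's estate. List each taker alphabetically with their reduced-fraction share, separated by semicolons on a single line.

Bhavna 1/8; Eshan 1/8; Ishita 1/8; Jayant 1/4; Priya 1/4; Vikram 1/8

There is no surviving spouse, so the entire estate passes to Chetan's descendants per capita at each generation.
At generation 1 (Priya, Jayant, Manoj, Yamini) there are 4 shares of (1)/4 = 1/4 each.
Living: Priya and Jayant — each takes 1/4.
Deceased: Manoj and Yamini. Their combined 1/2 is pooled and carried to generation 2.
At generation 2 (Ishita, Vikram, Eshan, Bhavna) there are 4 shares of (1/2)/4 = 1/8 each.
Living: Ishita, Vikram, Eshan, and Bhavna — each takes 1/8.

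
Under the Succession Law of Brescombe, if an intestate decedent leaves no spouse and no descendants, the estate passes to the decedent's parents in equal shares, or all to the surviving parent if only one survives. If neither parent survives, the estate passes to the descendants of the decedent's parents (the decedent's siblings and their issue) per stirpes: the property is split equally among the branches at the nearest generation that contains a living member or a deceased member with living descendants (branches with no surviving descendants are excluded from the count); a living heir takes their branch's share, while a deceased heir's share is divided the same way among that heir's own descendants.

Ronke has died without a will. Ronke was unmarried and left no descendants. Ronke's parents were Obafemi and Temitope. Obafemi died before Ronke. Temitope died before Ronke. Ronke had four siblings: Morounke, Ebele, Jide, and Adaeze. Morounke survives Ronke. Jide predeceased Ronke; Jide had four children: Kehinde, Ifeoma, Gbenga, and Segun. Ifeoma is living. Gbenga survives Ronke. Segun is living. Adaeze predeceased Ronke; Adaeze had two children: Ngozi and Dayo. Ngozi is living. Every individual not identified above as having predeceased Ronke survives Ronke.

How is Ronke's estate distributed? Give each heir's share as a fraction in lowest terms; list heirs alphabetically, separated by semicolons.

Dayo 1/8; Ebele 1/4; Gbenga 1/16; Ifeoma 1/16; Kehinde 1/16; Morounke 1/4; Ngozi 1/8; Segun 1/16

Neither parent survives and there are no descendants, so the estate passes to Ronke's siblings and their issue per stirpes.
The estate is divided into 4 equal shares of 1/4 among Morounke, Ebele, Jide, Adaeze.
Morounke is living and takes 1/4.
Ebele is living and takes 1/4.
Jide predeceased; the 1/4 allotted to Jide's branch passes to Jide's issue by representation.
The 1/4 is divided into 4 equal shares of 1/16 among Kehinde, Ifeoma, Gbenga, Segun.
Kehinde is living and takes 1/16.
Ifeoma is living and takes 1/16.
Gbenga is living and takes 1/16.
Segun is living and takes 1/16.
Adaeze predeceased; the 1/4 allotted to Adaeze's branch passes to Adaeze's issue by representation.
The 1/4 is divided into 2 equal shares of 1/8 among Ngozi, Dayo.
Ngozi is living and takes 1/8.
Dayo is living and takes 1/8.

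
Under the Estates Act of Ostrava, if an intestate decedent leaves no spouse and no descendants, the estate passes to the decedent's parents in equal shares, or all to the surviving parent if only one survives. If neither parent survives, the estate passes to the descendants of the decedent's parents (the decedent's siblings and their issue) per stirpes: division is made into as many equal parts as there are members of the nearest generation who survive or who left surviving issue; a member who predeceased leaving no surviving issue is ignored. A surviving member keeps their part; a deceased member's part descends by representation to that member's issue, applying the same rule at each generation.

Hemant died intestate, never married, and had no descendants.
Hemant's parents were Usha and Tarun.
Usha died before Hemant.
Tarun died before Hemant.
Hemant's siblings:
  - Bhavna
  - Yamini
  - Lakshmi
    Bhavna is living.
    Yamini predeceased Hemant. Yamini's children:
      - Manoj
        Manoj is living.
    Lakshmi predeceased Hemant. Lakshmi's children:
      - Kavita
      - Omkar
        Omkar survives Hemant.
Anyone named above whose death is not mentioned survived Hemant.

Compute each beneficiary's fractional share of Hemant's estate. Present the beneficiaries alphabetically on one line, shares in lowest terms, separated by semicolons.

Bhavna 1/3; Kavita 1/6; Manoj 1/3; Omkar 1/6

Neither parent survives and there are no descendants, so the estate passes to Hemant's siblings and their issue per stirpes.
The estate is divided into 3 equal shares of 1/3 among Bhavna, Yamini, Lakshmi.
Bhavna is living and takes 1/3.
Yamini predeceased; the 1/3 allotted to Yamini's branch passes to Yamini's issue by representation.
Manoj is the sole taker at this level and receives the full 1/3.
Lakshmi predeceased; the 1/3 allotted to Lakshmi's branch passes to Lakshmi's issue by representation.
The 1/3 is divided into 2 equal shares of 1/6 among Kavita, Omkar.
Kavita is living and takes 1/6.
Omkar is living and takes 1/6.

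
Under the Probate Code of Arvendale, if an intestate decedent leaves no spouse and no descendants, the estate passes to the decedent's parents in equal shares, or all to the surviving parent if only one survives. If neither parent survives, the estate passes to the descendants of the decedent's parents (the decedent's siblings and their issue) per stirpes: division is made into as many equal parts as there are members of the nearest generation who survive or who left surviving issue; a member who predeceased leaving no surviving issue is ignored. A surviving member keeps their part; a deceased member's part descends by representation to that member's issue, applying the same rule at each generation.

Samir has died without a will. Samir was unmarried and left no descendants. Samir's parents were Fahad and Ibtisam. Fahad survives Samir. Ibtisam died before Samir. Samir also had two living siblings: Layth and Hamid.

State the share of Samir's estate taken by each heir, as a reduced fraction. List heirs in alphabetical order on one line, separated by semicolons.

Fahad 1

Only one parent, Fahad, survives, so Fahad takes the entire estate. The siblings take nothing because a surviving parent has priority.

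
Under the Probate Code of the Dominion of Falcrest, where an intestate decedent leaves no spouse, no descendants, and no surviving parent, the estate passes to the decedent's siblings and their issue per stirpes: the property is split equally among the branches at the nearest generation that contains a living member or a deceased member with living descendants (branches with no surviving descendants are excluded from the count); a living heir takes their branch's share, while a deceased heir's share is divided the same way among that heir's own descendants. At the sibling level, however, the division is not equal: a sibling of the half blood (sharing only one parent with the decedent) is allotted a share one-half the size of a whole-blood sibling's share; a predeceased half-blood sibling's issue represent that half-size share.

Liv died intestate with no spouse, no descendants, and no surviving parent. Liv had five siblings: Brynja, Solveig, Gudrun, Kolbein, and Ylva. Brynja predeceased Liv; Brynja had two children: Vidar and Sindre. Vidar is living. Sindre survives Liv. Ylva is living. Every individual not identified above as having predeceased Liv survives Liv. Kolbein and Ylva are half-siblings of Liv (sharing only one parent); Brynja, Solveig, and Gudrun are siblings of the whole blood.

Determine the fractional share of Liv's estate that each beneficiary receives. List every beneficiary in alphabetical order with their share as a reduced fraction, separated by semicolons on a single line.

Gudrun 1/4; Kolbein 1/8; Sindre 1/8; Solveig 1/4; Vidar 1/8; Ylva 1/8

No spouse, descendants, or parent survives, so the estate passes to Liv's siblings per stirpes.
Half-blood siblings count for one-half the weight of whole-blood siblings at the initial division.
Dividing 1 in proportion to weights (total weight 4): Brynja (weight 1) → 1/4; Solveig (weight 1) → 1/4; Gudrun (weight 1) → 1/4; Kolbein (weight 1/2) → 1/8; Ylva (weight 1/2) → 1/8.
Brynja predeceased; the 1/4 allotted to Brynja's branch passes to Brynja's issue by representation.
The 1/4 is divided into 2 equal shares of 1/8 among Vidar, Sindre.
Vidar is living and takes 1/8.
Sindre is living and takes 1/8.
Solveig is living and takes 1/4.
Gudrun is living and takes 1/4.
Kolbein is living and takes 1/8.
Ylva is living and takes 1/8.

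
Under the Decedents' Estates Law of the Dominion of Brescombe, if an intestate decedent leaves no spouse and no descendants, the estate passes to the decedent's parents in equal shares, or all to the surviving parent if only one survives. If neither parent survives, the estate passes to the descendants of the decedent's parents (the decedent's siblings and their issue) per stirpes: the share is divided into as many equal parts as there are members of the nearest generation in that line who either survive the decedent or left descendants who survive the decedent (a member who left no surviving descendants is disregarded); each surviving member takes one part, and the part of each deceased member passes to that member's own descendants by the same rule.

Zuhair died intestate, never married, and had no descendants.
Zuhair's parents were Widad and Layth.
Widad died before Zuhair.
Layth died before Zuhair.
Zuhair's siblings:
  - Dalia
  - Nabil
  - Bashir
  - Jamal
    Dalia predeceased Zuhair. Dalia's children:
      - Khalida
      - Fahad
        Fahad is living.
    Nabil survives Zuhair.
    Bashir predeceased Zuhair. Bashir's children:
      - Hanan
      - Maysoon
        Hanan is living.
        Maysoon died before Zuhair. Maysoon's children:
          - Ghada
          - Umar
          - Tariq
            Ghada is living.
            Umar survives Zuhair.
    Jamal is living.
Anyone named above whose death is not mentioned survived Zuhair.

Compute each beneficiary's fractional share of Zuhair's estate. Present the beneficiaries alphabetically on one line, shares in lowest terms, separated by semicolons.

Fahad 1/8; Ghada 1/24; Hanan 1/8; Jamal 1/4; Khalida 1/8; Nabil 1/4; Tariq 1/24; Umar 1/24

Neither parent survives and there are no descendants, so the estate passes to Zuhair's siblings and their issue per stirpes.
The estate is divided into 4 equal shares of 1/4 among Dalia, Nabil, Bashir, Jamal.
Dalia predeceased; the 1/4 allotted to Dalia's branch passes to Dalia's issue by representation.
The 1/4 is divided into 2 equal shares of 1/8 among Khalida, Fahad.
Khalida is living and takes 1/8.
Fahad is living and takes 1/8.
Nabil is living and takes 1/4.
Bashir predeceased; the 1/4 allotted to Bashir's branch passes to Bashir's issue by representation.
The 1/4 is divided into 2 equal shares of 1/8 among Hanan, Maysoon.
Hanan is living and takes 1/8.
Maysoon predeceased; the 1/8 allotted to Maysoon's branch passes to Maysoon's issue by representation.
The 1/8 is divided into 3 equal shares of 1/24 among Ghada, Umar, Tariq.
Ghada is living and takes 1/24.
Umar is living and takes 1/24.
Tariq is living and takes 1/24.
Jamal is living and takes 1/4.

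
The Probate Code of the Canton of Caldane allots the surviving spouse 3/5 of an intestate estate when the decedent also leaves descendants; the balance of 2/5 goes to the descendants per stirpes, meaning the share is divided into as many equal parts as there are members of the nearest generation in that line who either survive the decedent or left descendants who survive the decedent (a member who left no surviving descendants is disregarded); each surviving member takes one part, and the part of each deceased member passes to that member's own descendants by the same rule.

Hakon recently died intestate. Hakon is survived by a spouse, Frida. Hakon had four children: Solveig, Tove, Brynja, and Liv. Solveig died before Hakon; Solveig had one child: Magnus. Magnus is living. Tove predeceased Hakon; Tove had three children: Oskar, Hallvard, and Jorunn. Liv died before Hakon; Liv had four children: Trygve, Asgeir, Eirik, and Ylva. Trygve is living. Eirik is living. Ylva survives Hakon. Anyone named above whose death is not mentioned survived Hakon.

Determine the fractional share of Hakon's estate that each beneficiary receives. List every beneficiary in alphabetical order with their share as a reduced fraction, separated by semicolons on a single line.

Frida, as surviving spouse, takes 3/5.
The remaining 2/5 passes to Hakon's descendants per stirpes.
The 2/5 is divided into 4 equal shares of 1/10 among Solveig, Tove, Brynja, Liv.
Solveig predeceased; the 1/10 allotted to Solveig's branch passes to Solveig's issue by representation.
Magnus is the sole taker at this level and receives the full 1/10.
Tove predeceased; the 1/10 allotted to Tove's branch passes to Tove's issue by representation.
The 1/10 is divided into 3 equal shares of 1/30 among Oskar, Hallvard, Jorunn.
Oskar is living and takes 1/30.
Hallvard is living and takes 1/30.
Jorunn is living and takes 1/30.
Brynja is living and takes 1/10.
Liv predeceased; the 1/10 allotted to Liv's branch passes to Liv's issue by representation.
The 1/10 is divided into 4 equal shares of 1/40 among Trygve, Asgeir, Eirik, Ylva.
Trygve is living and takes 1/40.
Asgeir is living and takes 1/40.
Eirik is living and takes 1/40.
Ylva is living and takes 1/40.

Asgeir 1/40; Brynja 1/10; Eirik 1/40; Frida 3/5; Hallvard 1/30; Jorunn 1/30; Magnus 1/10; Oskar 1/30; Trygve 1/40; Ylva 1/40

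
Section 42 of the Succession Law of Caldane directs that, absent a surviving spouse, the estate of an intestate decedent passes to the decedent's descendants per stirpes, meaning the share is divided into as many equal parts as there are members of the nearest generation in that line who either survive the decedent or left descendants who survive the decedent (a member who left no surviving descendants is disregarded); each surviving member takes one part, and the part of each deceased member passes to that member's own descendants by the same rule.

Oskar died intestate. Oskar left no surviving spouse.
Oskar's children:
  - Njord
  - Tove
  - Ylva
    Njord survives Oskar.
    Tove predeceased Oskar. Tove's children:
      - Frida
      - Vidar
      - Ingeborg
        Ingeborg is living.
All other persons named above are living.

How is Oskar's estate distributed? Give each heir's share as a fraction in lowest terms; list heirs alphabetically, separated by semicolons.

There is no surviving spouse, so the entire estate passes to Oskar's descendants per stirpes.
The estate is divided into 3 equal shares of 1/3 among Njord, Tove, Ylva.
Njord is living and takes 1/3.
Tove predeceased; the 1/3 allotted to Tove's branch passes to Tove's issue by representation.
The 1/3 is divided into 3 equal shares of 1/9 among Frida, Vidar, Ingeborg.
Frida is living and takes 1/9.
Vidar is living and takes 1/9.
Ingeborg is living and takes 1/9.
Ylva is living and takes 1/3.

Frida 1/9; Ingeborg 1/9; Njord 1/3; Vidar 1/9; Ylva 1/3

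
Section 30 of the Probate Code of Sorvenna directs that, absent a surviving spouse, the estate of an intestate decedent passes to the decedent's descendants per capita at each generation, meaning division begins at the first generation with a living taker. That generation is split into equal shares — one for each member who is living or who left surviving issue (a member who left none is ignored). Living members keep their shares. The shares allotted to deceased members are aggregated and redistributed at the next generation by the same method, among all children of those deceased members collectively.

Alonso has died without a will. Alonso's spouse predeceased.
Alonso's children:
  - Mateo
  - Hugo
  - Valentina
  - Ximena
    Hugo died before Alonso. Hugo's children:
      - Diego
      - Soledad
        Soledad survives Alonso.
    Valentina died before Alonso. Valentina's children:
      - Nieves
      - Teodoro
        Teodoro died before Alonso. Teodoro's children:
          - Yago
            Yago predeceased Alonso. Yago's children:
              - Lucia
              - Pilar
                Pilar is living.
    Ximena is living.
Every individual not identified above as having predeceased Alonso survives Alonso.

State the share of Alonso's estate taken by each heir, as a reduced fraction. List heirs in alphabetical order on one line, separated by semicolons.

Diego 1/8; Lucia 1/16; Mateo 1/4; Nieves 1/8; Pilar 1/16; Soledad 1/8; Ximena 1/4

There is no surviving spouse, so the entire estate passes to Alonso's descendants per capita at each generation.
At generation 1 (Mateo, Hugo, Valentina, Ximena) there are 4 shares of (1)/4 = 1/4 each.
Living: Mateo and Ximena — each takes 1/4.
Deceased: Hugo and Valentina. Their combined 1/2 is pooled and carried to generation 2.
At generation 2 (Diego, Soledad, Nieves, Teodoro) there are 4 shares of (1/2)/4 = 1/8 each.
Living: Diego, Soledad, and Nieves — each takes 1/8.
Deceased: Teodoro. That 1/8 share is carried to generation 3.
At generation 3 (Yago) there are 1 shares of (1/8)/1 = 1/8 each.
Deceased: Yago. That 1/8 share is carried to generation 4.
At generation 4 (Lucia, Pilar) there are 2 shares of (1/8)/2 = 1/16 each.
Living: Lucia and Pilar — each takes 1/16.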